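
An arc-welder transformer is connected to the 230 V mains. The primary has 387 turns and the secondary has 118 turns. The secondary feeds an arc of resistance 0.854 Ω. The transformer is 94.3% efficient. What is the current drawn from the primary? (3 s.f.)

I_p ≈ 26.6 A

V_s = 230 × 118/387 = 70.129 V.
I_s = V_s/R = 70.129/0.854 = 82.118 A.
P_out = V_s I_s = 70.129 × 82.118 = 5758.9 W.
P_in = P_out/η = 5758.9/0.943 = 6107.0 W.
I_p = P_in/V_p = 6107.0/230 = 26.6 A.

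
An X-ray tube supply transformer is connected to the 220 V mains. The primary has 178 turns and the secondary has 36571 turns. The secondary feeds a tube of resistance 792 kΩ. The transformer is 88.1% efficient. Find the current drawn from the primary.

V_s = 220 × 36571/178 = 45200 V.
I_s = V_s/R = 45200/792000 = 0.057071 A.
P_out = V_s I_s = 45200 × 0.057071 = 2579.6 W.
P_in = P_out/η = 2579.6/0.881 = 2928.0 W.
I_p = P_in/V_p = 2928.0/220 = 13.3 A.

I_p ≈ 13.3 A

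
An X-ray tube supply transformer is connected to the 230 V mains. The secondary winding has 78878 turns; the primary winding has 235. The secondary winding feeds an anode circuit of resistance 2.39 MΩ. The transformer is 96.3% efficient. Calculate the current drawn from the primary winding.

V_s = 230 × 78878/235 = 77200 V.
I_s = V_s/R = 77200/(2.39×10^6) = 0.032301 A.
P_out = V_s I_s = 77200 × 0.032301 = 2493.6 W.
P_in = P_out/η = 2493.6/0.963 = 2589.5 W.
I_p = P_in/V_p = 2589.5/230 = 11.3 A.

I_p ≈ 11.3 A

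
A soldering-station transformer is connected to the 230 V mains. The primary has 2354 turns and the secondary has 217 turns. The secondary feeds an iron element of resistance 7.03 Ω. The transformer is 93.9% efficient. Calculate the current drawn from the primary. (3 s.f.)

I_p ≈ 0.296 A

V_s = 230 × 217/2354 = 21.202 V.
I_s = V_s/R = 21.202/7.03 = 3.0160 A.
P_out = V_s I_s = 21.202 × 3.0160 = 63.945 W.
P_in = P_out/η = 63.945/0.939 = 68.099 W.
I_p = P_in/V_p = 68.099/230 = 0.296 A.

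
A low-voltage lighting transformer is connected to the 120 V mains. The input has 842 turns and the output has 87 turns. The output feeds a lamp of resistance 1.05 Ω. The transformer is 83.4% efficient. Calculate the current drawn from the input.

I_in ≈ 1.46 A

V_out = 120 × 87/842 = 12.399 V.
I_out = V_out/R = 12.399/1.05 = 11.809 A.
P_out = V_out I_out = 12.399 × 11.809 = 146.42 W.
P_in = P_out/η = 146.42/0.834 = 175.56 W.
I_in = P_in/V_in = 175.56/120 = 1.46 A.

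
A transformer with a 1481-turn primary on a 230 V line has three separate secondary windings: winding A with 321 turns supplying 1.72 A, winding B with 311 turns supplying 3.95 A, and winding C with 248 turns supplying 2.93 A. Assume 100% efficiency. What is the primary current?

V_A = 230 × 321/1481 = 49.851 V; V_B = 230 × 311/1481 = 48.298 V; V_C = 230 × 248/1481 = 38.515 V.
P_out = V_A I_A + V_B I_B + V_C I_C = 49.851×1.72 + 48.298×3.95 + 38.515×2.93 = 85.744 + 190.78 + 112.85 = 389.37 W.
Ideal ⇒ P_in = P_out, so I_p = P_out/V_p = 389.37/230 = 1.69 A.

I_p ≈ 1.69 A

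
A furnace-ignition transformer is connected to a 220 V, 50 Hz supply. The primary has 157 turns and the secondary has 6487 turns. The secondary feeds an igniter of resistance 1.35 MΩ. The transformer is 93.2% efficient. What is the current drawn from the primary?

I_p ≈ 0.299 A

V_s = 220 × 6487/157 = 9090.1 V.
I_s = V_s/R = 9090.1/(1.35×10^6) = 0.0067334 A.
P_out = V_s I_s = 9090.1 × 0.0067334 = 61.207 W.
P_in = P_out/η = 61.207/0.932 = 65.673 W.
I_p = P_in/V_p = 65.673/220 = 0.299 A.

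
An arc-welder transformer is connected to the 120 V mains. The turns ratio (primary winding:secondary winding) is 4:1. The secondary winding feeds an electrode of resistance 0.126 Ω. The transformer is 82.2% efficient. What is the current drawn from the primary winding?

V_s = 120 × 1/4 = 30.000 V.
I_s = V_s/R = 30.000/0.126 = 238.10 A.
P_out = V_s I_s = 30.000 × 238.10 = 7142.9 W.
P_in = P_out/η = 7142.9/0.822 = 8689.6 W.
I_p = P_in/V_p = 8689.6/120 = 72.4 A.

I_p ≈ 72.4 A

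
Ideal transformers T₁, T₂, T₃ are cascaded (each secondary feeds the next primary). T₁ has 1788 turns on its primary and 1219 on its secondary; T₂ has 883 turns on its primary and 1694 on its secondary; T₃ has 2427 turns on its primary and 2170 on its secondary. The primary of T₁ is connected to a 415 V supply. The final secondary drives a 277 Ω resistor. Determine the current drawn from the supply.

Secondary of T₁: V = 415.00 × 1219/1788 = 282.93 V.
Secondary of T₂: V = 282.93 × 1694/883 = 542.80 V.
Secondary of T₃: V = 542.80 × 2170/2427 = 485.32 V.
I_load = 485.32/277 = 1.7521 A, so P_out = 485.32 × 1.7521 = 850.30 W.
All ideal ⇒ P_in = P_out, so I_supply = 850.30/415 = 2.05 A.

I_supply ≈ 2.05 A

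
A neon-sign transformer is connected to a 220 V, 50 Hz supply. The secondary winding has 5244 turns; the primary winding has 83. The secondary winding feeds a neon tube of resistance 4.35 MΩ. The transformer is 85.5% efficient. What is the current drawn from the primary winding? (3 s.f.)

I_p ≈ 0.236 A

V_s = 220 × 5244/83 = 13900 V.
I_s = V_s/R = 13900/(4.35×10^6) = 0.0031953 A.
P_out = V_s I_s = 13900 × 0.0031953 = 44.415 W.
P_in = P_out/η = 44.415/0.855 = 51.947 W.
I_p = P_in/V_p = 51.947/220 = 0.236 A.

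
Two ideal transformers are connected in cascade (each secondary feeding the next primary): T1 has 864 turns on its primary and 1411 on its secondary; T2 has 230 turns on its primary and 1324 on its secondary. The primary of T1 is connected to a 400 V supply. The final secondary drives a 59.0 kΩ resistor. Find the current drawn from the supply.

I_supply ≈ 0.599 A

Secondary of T1: V = 400.00 × 1411/864 = 653.24 V.
Secondary of T2: V = 653.24 × 1324/230 = 3760.4 V.
I_load = 3760.4/59000 = 0.063736 A, so P_out = 3760.4 × 0.063736 = 239.67 W.
All ideal ⇒ P_in = P_out, so I_supply = 239.67/400 = 0.599 A.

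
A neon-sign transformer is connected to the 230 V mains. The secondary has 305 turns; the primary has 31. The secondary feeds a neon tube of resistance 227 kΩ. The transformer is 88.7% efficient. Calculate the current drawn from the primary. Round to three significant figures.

I_p ≈ 0.111 A

V_s = 230 × 305/31 = 2262.9 V.
I_s = V_s/R = 2262.9/227000 = 0.0099687 A.
P_out = V_s I_s = 2262.9 × 0.0099687 = 22.558 W.
P_in = P_out/η = 22.558/0.887 = 25.432 W.
I_p = P_in/V_p = 25.432/230 = 0.111 A.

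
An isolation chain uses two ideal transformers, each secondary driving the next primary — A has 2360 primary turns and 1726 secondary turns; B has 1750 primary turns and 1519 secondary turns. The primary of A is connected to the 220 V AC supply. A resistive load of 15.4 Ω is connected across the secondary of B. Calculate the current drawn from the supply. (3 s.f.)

I_supply ≈ 5.76 A

Secondary of A: V = 220.00 × 1726/2360 = 160.90 V.
Secondary of B: V = 160.90 × 1519/1750 = 139.66 V.
I_load = 139.66/15.4 = 9.0688 A, so P_out = 139.66 × 9.0688 = 1266.5 W.
All ideal ⇒ P_in = P_out, so I_supply = 1266.5/220 = 5.76 A.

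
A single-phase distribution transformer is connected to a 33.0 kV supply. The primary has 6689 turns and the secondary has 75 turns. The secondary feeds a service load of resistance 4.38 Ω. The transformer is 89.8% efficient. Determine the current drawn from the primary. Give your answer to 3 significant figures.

I_p ≈ 1.05 A

V_s = 33000 × 75/6689 = 370.01 V.
I_s = V_s/R = 370.01/4.38 = 84.477 A.
P_out = V_s I_s = 370.01 × 84.477 = 31257 W.
P_in = P_out/η = 31257/0.898 = 34808 W.
I_p = P_in/V_p = 34808/33000 = 1.05 A.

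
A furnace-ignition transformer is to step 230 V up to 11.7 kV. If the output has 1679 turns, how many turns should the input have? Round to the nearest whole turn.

N_in = 33 turns

N_in/N_out = V_in/V_out, so N_in = 1679 × 230/11700 = 33.0 ≈ 33 turns.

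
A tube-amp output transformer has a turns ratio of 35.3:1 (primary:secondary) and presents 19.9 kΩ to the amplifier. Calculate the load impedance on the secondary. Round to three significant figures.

Z_s = Z_p/(N_p/N_s)² = 19900/35.3² = 16.0 Ω.

Z_s ≈ 16.0 Ω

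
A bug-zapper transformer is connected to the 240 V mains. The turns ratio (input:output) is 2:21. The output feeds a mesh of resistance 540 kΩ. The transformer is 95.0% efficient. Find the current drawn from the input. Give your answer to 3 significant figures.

I_in ≈ 0.0516 A

V_out = 240 × 21/2 = 2520.0 V.
I_out = V_out/R = 2520.0/540000 = 0.0046667 A.
P_out = V_out I_out = 2520.0 × 0.0046667 = 11.760 W.
P_in = P_out/η = 11.760/0.950 = 12.379 W.
I_in = P_in/V_in = 12.379/240 = 0.0516 A.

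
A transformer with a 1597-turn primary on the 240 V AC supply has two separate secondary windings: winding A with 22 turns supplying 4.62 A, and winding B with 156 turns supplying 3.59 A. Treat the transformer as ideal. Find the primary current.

V_A = 240 × 22/1597 = 3.3062 V; V_B = 240 × 156/1597 = 23.444 V.
P_out = V_A I_A + V_B I_B = 3.3062×4.62 + 23.444×3.59 = 15.275 + 84.164 = 99.438 W.
Ideal ⇒ P_in = P_out, so I_p = P_out/V_p = 99.438/240 = 0.414 A.

I_p ≈ 0.414 A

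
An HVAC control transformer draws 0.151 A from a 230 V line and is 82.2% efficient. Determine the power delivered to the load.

P_out ≈ 28.5 W

P_in = V_in I_in = 230 × 0.151 = 34.730 W.
P_out = η P_in = 0.822 × 34.730 = 28.5 W.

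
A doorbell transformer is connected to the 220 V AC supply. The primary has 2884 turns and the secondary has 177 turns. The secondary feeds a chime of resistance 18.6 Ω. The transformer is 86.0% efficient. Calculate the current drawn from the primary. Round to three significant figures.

V_s = 220 × 177/2884 = 13.502 V.
I_s = V_s/R = 13.502/18.6 = 0.72592 A.
P_out = V_s I_s = 13.502 × 0.72592 = 9.8014 W.
P_in = P_out/η = 9.8014/0.860 = 11.397 W.
I_p = P_in/V_p = 11.397/220 = 0.0518 A.

I_p ≈ 0.0518 A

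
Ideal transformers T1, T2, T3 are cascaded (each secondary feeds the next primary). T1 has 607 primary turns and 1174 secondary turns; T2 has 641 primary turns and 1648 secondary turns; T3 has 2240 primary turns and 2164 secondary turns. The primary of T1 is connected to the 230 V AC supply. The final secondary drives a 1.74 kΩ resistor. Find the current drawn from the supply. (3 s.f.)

I_supply ≈ 3.05 A

Secondary of T1: V = 230.00 × 1174/607 = 444.84 V.
Secondary of T2: V = 444.84 × 1648/641 = 1143.7 V.
Secondary of T3: V = 1143.7 × 2164/2240 = 1104.9 V.
I_load = 1104.9/1740 = 0.63499 A, so P_out = 1104.9 × 0.63499 = 701.59 W.
All ideal ⇒ P_in = P_out, so I_supply = 701.59/230 = 3.05 A.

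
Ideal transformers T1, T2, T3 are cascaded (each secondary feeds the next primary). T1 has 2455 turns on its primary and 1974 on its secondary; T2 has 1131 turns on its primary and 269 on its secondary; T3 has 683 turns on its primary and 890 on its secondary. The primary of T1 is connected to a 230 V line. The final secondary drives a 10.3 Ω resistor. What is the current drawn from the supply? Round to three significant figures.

After T1: V = 230.00 × 1974/2455 = 184.94 V.
After T2: V = 184.94 × 269/1131 = 43.986 V.
After T3: V = 43.986 × 890/683 = 57.317 V.
I_load = 57.317/10.3 = 5.5647 A, so P_out = 57.317 × 5.5647 = 318.95 W.
All ideal ⇒ P_in = P_out, so I_supply = 318.95/230 = 1.39 A.

I_supply ≈ 1.39 A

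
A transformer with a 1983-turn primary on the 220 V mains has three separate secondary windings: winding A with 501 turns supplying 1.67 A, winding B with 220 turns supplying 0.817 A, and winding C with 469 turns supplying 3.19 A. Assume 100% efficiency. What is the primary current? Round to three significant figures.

I_p ≈ 1.27 A

V_A = 220 × 501/1983 = 55.582 V; V_B = 220 × 220/1983 = 24.407 V; V_C = 220 × 469/1983 = 52.032 V.
P_out = V_A I_A + V_B I_B + V_C I_C = 55.582×1.67 + 24.407×0.817 + 52.032×3.19 = 92.823 + 19.941 + 165.98 = 278.75 W.
Ideal ⇒ P_in = P_out, so I_p = P_out/V_p = 278.75/220 = 1.27 A.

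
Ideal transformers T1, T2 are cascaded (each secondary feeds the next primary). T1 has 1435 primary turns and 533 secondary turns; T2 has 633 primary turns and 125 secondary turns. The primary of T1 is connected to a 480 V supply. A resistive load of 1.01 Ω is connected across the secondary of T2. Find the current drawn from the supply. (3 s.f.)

I_supply ≈ 2.56 A

After T1: V = 480.00 × 533/1435 = 178.29 V.
After T2: V = 178.29 × 125/633 = 35.206 V.
I_load = 35.206/1.01 = 34.858 A, so P_out = 35.206 × 34.858 = 1227.2 W.
All ideal ⇒ P_in = P_out, so I_supply = 1227.2/480 = 2.56 A.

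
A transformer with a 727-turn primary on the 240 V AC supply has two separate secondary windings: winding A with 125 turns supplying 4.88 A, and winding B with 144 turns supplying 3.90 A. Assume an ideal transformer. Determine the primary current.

V_A = 240 × 125/727 = 41.265 V; V_B = 240 × 144/727 = 47.538 V.
P_out = V_A I_A + V_B I_B = 41.265×4.88 + 47.538×3.90 = 201.38 + 185.40 = 386.77 W.
Ideal ⇒ P_in = P_out, so I_p = P_out/V_p = 386.77/240 = 1.61 A.

I_p ≈ 1.61 A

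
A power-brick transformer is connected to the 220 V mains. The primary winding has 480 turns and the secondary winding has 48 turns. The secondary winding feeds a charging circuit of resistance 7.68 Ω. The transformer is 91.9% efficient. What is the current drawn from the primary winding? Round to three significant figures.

I_p ≈ 0.312 A

V_s = 220 × 48/480 = 22.000 V.
I_s = V_s/R = 22.000/7.68 = 2.8646 A.
P_out = V_s I_s = 22.000 × 2.8646 = 63.021 W.
P_in = P_out/η = 63.021/0.919 = 68.575 W.
I_p = P_in/V_p = 68.575/220 = 0.312 A.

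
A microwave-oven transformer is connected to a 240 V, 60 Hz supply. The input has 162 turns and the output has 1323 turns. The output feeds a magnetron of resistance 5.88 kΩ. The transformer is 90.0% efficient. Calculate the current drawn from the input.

V_out = 240 × 1323/162 = 1960.0 V.
I_out = V_out/R = 1960.0/5880 = 0.33333 A.
P_out = V_out I_out = 1960.0 × 0.33333 = 653.33 W.
P_in = P_out/η = 653.33/0.900 = 725.93 W.
I_in = P_in/V_in = 725.93/240 = 3.02 A.

I_in ≈ 3.02 A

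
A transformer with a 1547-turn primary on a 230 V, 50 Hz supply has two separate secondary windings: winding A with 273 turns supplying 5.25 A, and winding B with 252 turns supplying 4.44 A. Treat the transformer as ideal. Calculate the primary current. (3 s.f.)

V_A = 230 × 273/1547 = 40.588 V; V_B = 230 × 252/1547 = 37.466 V.
P_out = V_A I_A + V_B I_B = 40.588×5.25 + 37.466×4.44 = 213.09 + 166.35 = 379.44 W.
Ideal ⇒ P_in = P_out, so I_p = P_out/V_p = 379.44/230 = 1.65 A.

I_p ≈ 1.65 A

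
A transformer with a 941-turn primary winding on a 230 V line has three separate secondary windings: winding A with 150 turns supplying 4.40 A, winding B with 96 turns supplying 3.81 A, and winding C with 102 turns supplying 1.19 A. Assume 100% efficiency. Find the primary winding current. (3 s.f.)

I_p ≈ 1.22 A

V_A = 230 × 150/941 = 36.663 V; V_B = 230 × 96/941 = 23.464 V; V_C = 230 × 102/941 = 24.931 V.
P_out = V_A I_A + V_B I_B + V_C I_C = 36.663×4.40 + 23.464×3.81 + 24.931×1.19 = 161.32 + 89.399 + 29.668 = 280.38 W.
Ideal ⇒ P_in = P_out, so I_p = P_out/V_p = 280.38/230 = 1.22 A.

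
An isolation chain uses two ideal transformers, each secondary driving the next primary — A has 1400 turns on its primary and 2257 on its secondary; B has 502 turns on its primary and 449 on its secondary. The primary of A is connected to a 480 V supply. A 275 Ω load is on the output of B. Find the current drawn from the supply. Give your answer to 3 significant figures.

After A: V = 480.00 × 2257/1400 = 773.83 V.
After B: V = 773.83 × 449/502 = 692.13 V.
I_load = 692.13/275 = 2.5168 A, so P_out = 692.13 × 2.5168 = 1742.0 W.
All ideal ⇒ P_in = P_out, so I_supply = 1742.0/480 = 3.63 A.

I_supply ≈ 3.63 A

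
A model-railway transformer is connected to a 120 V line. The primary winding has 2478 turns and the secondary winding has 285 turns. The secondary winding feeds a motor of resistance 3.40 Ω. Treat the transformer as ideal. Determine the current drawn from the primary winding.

I_p ≈ 0.467 A

V_s = V_p × N_s/N_p = 120 × 285/2478 = 13.801 V.
I_s = V_s/R = 13.801/3.40 = 4.0593 A.
For an ideal transformer I_p N_p = I_s N_s, so I_p = 4.0593 × 285/2478 = 0.467 A.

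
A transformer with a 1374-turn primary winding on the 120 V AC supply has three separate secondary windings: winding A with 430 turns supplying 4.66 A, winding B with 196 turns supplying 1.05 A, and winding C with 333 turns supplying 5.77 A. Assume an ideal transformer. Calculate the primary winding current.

I_p ≈ 3.01 A

V_A = 120 × 430/1374 = 37.555 V; V_B = 120 × 196/1374 = 17.118 V; V_C = 120 × 333/1374 = 29.083 V.
P_out = V_A I_A + V_B I_B + V_C I_C = 37.555×4.66 + 17.118×1.05 + 29.083×5.77 = 175.00 + 17.974 + 167.81 = 360.79 W.
Ideal ⇒ P_in = P_out, so I_p = P_out/V_p = 360.79/120 = 3.01 A.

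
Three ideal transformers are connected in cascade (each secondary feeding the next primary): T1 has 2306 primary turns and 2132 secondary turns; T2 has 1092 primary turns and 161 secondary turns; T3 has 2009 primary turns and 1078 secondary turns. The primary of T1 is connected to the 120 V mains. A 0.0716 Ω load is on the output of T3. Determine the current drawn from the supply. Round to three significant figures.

I_supply ≈ 8.97 A

Secondary of T1: V = 120.00 × 2132/2306 = 110.95 V.
Secondary of T2: V = 110.95 × 161/1092 = 16.357 V.
Secondary of T3: V = 16.357 × 1078/2009 = 8.7771 V.
I_load = 8.7771/0.0716 = 122.59 A, so P_out = 8.7771 × 122.59 = 1075.9 W.
All ideal ⇒ P_in = P_out, so I_supply = 1075.9/120 = 8.97 A.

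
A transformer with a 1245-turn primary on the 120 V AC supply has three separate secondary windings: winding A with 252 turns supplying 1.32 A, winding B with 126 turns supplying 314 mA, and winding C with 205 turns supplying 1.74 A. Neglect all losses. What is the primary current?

I_p ≈ 0.585 A

V_A = 120 × 252/1245 = 24.289 V; V_B = 120 × 126/1245 = 12.145 V; V_C = 120 × 205/1245 = 19.759 V.
P_out = V_A I_A + V_B I_B + V_C I_C = 24.289×1.32 + 12.145×0.314 + 19.759×1.74 = 32.062 + 3.8134 + 34.381 = 70.256 W.
Ideal ⇒ P_in = P_out, so I_p = P_out/V_p = 70.256/120 = 0.585 A.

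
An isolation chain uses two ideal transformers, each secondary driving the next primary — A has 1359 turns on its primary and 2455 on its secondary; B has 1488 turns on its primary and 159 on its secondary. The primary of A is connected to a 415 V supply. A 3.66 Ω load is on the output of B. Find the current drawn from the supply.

Secondary of A: V = 415.00 × 2455/1359 = 749.69 V.
Secondary of B: V = 749.69 × 159/1488 = 80.108 V.
I_load = 80.108/3.66 = 21.887 A, so P_out = 80.108 × 21.887 = 1753.3 W.
All ideal ⇒ P_in = P_out, so I_supply = 1753.3/415 = 4.22 A.

I_supply ≈ 4.22 A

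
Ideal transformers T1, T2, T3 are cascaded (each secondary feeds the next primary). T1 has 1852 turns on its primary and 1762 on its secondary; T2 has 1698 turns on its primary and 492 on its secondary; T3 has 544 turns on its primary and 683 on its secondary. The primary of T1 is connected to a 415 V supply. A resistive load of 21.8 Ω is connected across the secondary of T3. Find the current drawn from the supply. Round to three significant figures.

Secondary of T1: V = 415.00 × 1762/1852 = 394.83 V.
Secondary of T2: V = 394.83 × 492/1698 = 114.40 V.
Secondary of T3: V = 114.40 × 683/544 = 143.64 V.
I_load = 143.64/21.8 = 6.5888 A, so P_out = 143.64 × 6.5888 = 946.39 W.
All ideal ⇒ P_in = P_out, so I_supply = 946.39/415 = 2.28 A.

I_supply ≈ 2.28 A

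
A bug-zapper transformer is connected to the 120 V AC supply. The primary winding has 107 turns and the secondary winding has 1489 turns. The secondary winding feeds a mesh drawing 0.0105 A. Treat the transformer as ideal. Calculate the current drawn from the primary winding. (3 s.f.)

For an ideal transformer I_p N_p = I_s N_s, so I_p = 0.0105 × 1489/107 = 0.146 A.

I_p ≈ 0.146 A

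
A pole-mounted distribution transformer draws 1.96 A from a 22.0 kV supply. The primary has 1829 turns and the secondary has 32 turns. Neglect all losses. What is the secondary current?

I_s ≈ 112 A

I_s/I_p = N_p/N_s, so I_s = 1.96 × 1829/32 = 112 A.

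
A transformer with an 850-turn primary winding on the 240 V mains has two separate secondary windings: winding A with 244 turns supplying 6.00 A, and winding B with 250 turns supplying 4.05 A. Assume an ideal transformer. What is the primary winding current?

V_A = 240 × 244/850 = 68.894 V; V_B = 240 × 250/850 = 70.588 V.
P_out = V_A I_A + V_B I_B = 68.894×6.00 + 70.588×4.05 = 413.36 + 285.88 = 699.25 W.
Ideal ⇒ P_in = P_out, so I_p = P_out/V_p = 699.25/240 = 2.91 A.

I_p ≈ 2.91 A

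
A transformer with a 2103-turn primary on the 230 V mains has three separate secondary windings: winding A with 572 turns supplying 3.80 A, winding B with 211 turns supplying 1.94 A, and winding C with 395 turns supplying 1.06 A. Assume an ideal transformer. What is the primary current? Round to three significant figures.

I_p ≈ 1.43 A

V_A = 230 × 572/2103 = 62.558 V; V_B = 230 × 211/2103 = 23.077 V; V_C = 230 × 395/2103 = 43.200 V.
P_out = V_A I_A + V_B I_B + V_C I_C = 62.558×3.80 + 23.077×1.94 + 43.200×1.06 = 237.72 + 44.769 + 45.792 = 328.28 W.
Ideal ⇒ P_in = P_out, so I_p = P_out/V_p = 328.28/230 = 1.43 A.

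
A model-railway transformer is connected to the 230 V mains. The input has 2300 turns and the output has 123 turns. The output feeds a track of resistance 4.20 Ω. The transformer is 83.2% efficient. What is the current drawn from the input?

V_out = 230 × 123/2300 = 12.300 V.
I_out = V_out/R = 12.300/4.20 = 2.9286 A.
P_out = V_out I_out = 12.300 × 2.9286 = 36.021 W.
P_in = P_out/η = 36.021/0.832 = 43.295 W.
I_in = P_in/V_in = 43.295/230 = 0.188 A.

I_in ≈ 0.188 A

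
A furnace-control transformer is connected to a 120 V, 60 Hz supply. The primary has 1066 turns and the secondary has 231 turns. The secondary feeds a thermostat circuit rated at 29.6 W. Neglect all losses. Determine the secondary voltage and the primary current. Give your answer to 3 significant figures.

V_s ≈ 26.0 V, I_p ≈ 0.247 A

V_s = V_p × N_s/N_p = 120 × 231/1066 = 26.004 V.
I_s = P/V_s = 29.6/26.004 = 1.1383 A.
I_p = I_s × N_s/N_p = 1.1383 × 231/1066 = 0.247 A.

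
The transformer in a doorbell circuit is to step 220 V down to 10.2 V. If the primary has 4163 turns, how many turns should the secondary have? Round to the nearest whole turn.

N_s/N_p = V_s/V_p, so N_s = 4163 × 10.2/220 = 193.0 ≈ 193 turns.

N_s = 193 turns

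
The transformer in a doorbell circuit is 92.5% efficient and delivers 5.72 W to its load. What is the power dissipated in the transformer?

P_loss ≈ 0.464 W

P_in = P_out/η = 5.72/0.925 = 6.18378 W.
P_loss = P_in − P_out = 6.18378 − 5.72 = 0.464 W.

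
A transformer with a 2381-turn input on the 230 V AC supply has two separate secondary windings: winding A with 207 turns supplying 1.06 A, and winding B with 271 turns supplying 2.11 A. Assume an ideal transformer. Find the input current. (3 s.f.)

V_A = 230 × 207/2381 = 19.996 V; V_B = 230 × 271/2381 = 26.178 V.
P_out = V_A I_A + V_B I_B = 19.996×1.06 + 26.178×2.11 = 21.196 + 55.236 = 76.431 W.
Ideal ⇒ P_in = P_out, so I_in = P_out/V_in = 76.431/230 = 0.332 A.

I_in ≈ 0.332 A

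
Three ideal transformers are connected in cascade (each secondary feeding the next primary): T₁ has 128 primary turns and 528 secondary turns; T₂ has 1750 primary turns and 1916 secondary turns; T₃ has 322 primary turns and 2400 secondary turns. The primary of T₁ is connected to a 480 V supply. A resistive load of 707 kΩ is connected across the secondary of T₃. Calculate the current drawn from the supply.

I_supply ≈ 0.769 A

After T₁: V = 480.00 × 528/128 = 1980.0 V.
After T₂: V = 1980.0 × 1916/1750 = 2167.8 V.
After T₃: V = 2167.8 × 2400/322 = 16158 V.
I_load = 16158/707000 = 0.022854 A, so P_out = 16158 × 0.022854 = 369.26 W.
All ideal ⇒ P_in = P_out, so I_supply = 369.26/480 = 0.769 A.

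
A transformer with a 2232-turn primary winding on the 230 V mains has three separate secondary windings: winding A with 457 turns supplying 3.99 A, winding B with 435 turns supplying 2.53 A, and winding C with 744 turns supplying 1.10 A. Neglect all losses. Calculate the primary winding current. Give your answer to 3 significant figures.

V_A = 230 × 457/2232 = 47.092 V; V_B = 230 × 435/2232 = 44.825 V; V_C = 230 × 744/2232 = 76.667 V.
P_out = V_A I_A + V_B I_B + V_C I_C = 47.092×3.99 + 44.825×2.53 + 76.667×1.10 = 187.90 + 113.41 + 84.333 = 385.64 W.
Ideal ⇒ P_in = P_out, so I_p = P_out/V_p = 385.64/230 = 1.68 A.

I_p ≈ 1.68 A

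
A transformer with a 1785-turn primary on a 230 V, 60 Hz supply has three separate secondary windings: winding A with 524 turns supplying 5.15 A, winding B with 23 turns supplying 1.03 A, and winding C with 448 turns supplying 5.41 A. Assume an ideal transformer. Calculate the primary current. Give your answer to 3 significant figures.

I_p ≈ 2.88 A

V_A = 230 × 524/1785 = 67.518 V; V_B = 230 × 23/1785 = 2.9636 V; V_C = 230 × 448/1785 = 57.725 V.
P_out = V_A I_A + V_B I_B + V_C I_C = 67.518×5.15 + 2.9636×1.03 + 57.725×5.41 = 347.72 + 3.0525 + 312.29 = 663.07 W.
Ideal ⇒ P_in = P_out, so I_p = P_out/V_p = 663.07/230 = 2.88 A.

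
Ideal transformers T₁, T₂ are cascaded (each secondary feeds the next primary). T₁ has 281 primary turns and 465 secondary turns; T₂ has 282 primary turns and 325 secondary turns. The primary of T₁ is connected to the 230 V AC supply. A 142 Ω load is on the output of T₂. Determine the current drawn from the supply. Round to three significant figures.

After T₁: V = 230.00 × 465/281 = 380.60 V.
After T₂: V = 380.60 × 325/282 = 438.64 V.
I_load = 438.64/142 = 3.0890 A, so P_out = 438.64 × 3.0890 = 1355.0 W.
All ideal ⇒ P_in = P_out, so I_supply = 1355.0/230 = 5.89 A.

I_supply ≈ 5.89 A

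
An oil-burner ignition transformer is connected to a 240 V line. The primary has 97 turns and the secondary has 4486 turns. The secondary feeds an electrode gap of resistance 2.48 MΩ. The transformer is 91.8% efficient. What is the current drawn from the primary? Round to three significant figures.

V_s = 240 × 4486/97 = 11099 V.
I_s = V_s/R = 11099/(2.48×10^6) = 0.0044756 A.
P_out = V_s I_s = 11099 × 0.0044756 = 49.676 W.
P_in = P_out/η = 49.676/0.918 = 54.113 W.
I_p = P_in/V_p = 54.113/240 = 0.225 A.

I_p ≈ 0.225 A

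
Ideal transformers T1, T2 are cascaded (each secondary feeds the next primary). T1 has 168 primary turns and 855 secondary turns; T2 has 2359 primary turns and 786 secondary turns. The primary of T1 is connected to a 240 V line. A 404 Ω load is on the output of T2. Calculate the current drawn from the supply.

After T1: V = 240.00 × 855/168 = 1221.4 V.
After T2: V = 1221.4 × 786/2359 = 406.97 V.
I_load = 406.97/404 = 1.0074 A, so P_out = 406.97 × 1.0074 = 409.96 W.
All ideal ⇒ P_in = P_out, so I_supply = 409.96/240 = 1.71 A.

I_supply ≈ 1.71 A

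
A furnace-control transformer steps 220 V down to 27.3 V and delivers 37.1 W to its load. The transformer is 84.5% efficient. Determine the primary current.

P_in = P_out/η = 37.1/0.845 = 43.905 W.
I_p = P_in/V_p = 43.905/220 = 0.200 A.

I_p ≈ 0.200 A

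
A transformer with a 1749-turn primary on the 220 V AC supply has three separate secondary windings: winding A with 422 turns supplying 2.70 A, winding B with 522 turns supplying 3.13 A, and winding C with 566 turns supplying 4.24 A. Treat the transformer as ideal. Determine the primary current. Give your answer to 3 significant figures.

V_A = 220 × 422/1749 = 53.082 V; V_B = 220 × 522/1749 = 65.660 V; V_C = 220 × 566/1749 = 71.195 V.
P_out = V_A I_A + V_B I_B + V_C I_C = 53.082×2.70 + 65.660×3.13 + 71.195×4.24 = 143.32 + 205.52 + 301.87 = 650.70 W.
Ideal ⇒ P_in = P_out, so I_p = P_out/V_p = 650.70/220 = 2.96 A.

I_p ≈ 2.96 A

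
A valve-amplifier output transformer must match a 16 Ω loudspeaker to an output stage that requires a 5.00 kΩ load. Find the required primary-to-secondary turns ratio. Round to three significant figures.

Z_p/Z_s = (N_p/N_s)², so N_p/N_s = √(5000/16) = √312 = 17.7.

N_p/N_s ≈ 17.7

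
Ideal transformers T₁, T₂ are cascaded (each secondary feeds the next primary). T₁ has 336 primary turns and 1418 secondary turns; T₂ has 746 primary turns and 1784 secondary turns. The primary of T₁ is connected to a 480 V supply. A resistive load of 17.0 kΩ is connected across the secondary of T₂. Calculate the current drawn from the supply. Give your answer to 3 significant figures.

I_supply ≈ 2.88 A

Secondary of T₁: V = 480.00 × 1418/336 = 2025.7 V.
Secondary of T₂: V = 2025.7 × 1784/746 = 4844.3 V.
I_load = 4844.3/17000 = 0.28496 A, so P_out = 4844.3 × 0.28496 = 1380.4 W.
All ideal ⇒ P_in = P_out, so I_supply = 1380.4/480 = 2.88 A.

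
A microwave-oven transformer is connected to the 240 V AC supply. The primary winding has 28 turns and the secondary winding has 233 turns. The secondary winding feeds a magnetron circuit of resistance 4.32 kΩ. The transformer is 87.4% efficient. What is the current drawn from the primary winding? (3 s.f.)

I_p ≈ 4.40 A

V_s = 240 × 233/28 = 1997.1 V.
I_s = V_s/R = 1997.1/4320 = 0.46230 A.
P_out = V_s I_s = 1997.1 × 0.46230 = 923.28 W.
P_in = P_out/η = 923.28/0.874 = 1056.4 W.
I_p = P_in/V_p = 1056.4/240 = 4.40 A.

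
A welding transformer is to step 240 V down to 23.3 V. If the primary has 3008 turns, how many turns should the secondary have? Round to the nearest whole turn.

N_s = 292 turns

N_s/N_p = V_s/V_p, so N_s = 3008 × 23.3/240 = 292.0 ≈ 292 turns.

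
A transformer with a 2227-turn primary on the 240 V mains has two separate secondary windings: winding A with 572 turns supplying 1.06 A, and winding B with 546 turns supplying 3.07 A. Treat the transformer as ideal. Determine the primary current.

V_A = 240 × 572/2227 = 61.643 V; V_B = 240 × 546/2227 = 58.841 V.
P_out = V_A I_A + V_B I_B = 61.643×1.06 + 58.841×3.07 = 65.342 + 180.64 = 245.99 W.
Ideal ⇒ P_in = P_out, so I_p = P_out/V_p = 245.99/240 = 1.02 A.

I_p ≈ 1.02 A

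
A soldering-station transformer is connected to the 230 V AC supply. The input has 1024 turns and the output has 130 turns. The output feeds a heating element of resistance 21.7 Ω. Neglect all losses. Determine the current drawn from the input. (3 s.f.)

V_out = V_in × N_out/N_in = 230 × 130/1024 = 29.199 V.
I_out = V_out/R = 29.199/21.7 = 1.3456 A.
For an ideal transformer I_in N_in = I_out N_out, so I_in = 1.3456 × 130/1024 = 0.171 A.

I_in ≈ 0.171 A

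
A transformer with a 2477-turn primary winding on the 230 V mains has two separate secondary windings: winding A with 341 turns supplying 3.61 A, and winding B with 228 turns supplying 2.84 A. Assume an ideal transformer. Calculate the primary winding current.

V_A = 230 × 341/2477 = 31.663 V; V_B = 230 × 228/2477 = 21.171 V.
P_out = V_A I_A + V_B I_B = 31.663×3.61 + 21.171×2.84 = 114.30 + 60.125 = 174.43 W.
Ideal ⇒ P_in = P_out, so I_p = P_out/V_p = 174.43/230 = 0.758 A.

I_p ≈ 0.758 A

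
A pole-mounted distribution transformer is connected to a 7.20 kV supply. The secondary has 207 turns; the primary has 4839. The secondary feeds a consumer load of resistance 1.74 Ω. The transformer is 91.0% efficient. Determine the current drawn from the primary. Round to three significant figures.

I_p ≈ 8.32 A

V_s = 7200 × 207/4839 = 308.00 V.
I_s = V_s/R = 308.00/1.74 = 177.01 A.
P_out = V_s I_s = 308.00 × 177.01 = 54519 W.
P_in = P_out/η = 54519/0.910 = 59911 W.
I_p = P_in/V_p = 59911/7200 = 8.32 A.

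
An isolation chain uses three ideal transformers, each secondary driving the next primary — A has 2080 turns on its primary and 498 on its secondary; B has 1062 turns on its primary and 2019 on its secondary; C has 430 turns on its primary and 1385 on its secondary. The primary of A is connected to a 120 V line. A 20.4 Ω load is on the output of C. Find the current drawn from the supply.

Secondary of A: V = 120.00 × 498/2080 = 28.731 V.
Secondary of B: V = 28.731 × 2019/1062 = 54.621 V.
Secondary of C: V = 54.621 × 1385/430 = 175.93 V.
I_load = 175.93/20.4 = 8.6240 A, so P_out = 175.93 × 8.6240 = 1517.2 W.
All ideal ⇒ P_in = P_out, so I_supply = 1517.2/120 = 12.6 A.

I_supply ≈ 12.6 A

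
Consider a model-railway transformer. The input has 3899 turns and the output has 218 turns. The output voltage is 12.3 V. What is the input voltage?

V_in/V_out = N_in/N_out, so V_in = 12.3 × 3899/218 = 220 V.

V_in ≈ 220 V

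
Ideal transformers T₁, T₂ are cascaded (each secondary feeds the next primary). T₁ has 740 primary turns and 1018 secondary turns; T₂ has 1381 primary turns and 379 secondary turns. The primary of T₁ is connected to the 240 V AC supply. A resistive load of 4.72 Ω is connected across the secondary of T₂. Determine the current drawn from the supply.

After T₁: V = 240.00 × 1018/740 = 330.16 V.
After T₂: V = 330.16 × 379/1381 = 90.609 V.
I_load = 90.609/4.72 = 19.197 A, so P_out = 90.609 × 19.197 = 1739.4 W.
All ideal ⇒ P_in = P_out, so I_supply = 1739.4/240 = 7.25 A.

I_supply ≈ 7.25 A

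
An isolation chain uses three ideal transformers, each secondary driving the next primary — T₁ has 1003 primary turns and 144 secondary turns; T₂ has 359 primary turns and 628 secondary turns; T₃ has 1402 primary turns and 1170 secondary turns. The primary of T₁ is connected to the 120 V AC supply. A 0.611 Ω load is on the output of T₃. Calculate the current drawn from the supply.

I_supply ≈ 8.63 A

After T₁: V = 120.00 × 144/1003 = 17.228 V.
After T₂: V = 17.228 × 628/359 = 30.138 V.
After T₃: V = 30.138 × 1170/1402 = 25.150 V.
I_load = 25.150/0.611 = 41.163 A, so P_out = 25.150 × 41.163 = 1035.3 W.
All ideal ⇒ P_in = P_out, so I_supply = 1035.3/120 = 8.63 A.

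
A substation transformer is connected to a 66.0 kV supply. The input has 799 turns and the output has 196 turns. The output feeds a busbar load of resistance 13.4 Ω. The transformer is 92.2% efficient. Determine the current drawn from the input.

I_in ≈ 321 A

V_out = 66000 × 196/799 = 16190 V.
I_out = V_out/R = 16190/13.4 = 1208.2 A.
P_out = V_out I_out = 16190 × 1208.2 = 1.9561×10^7 W.
P_in = P_out/η = 1.9561×10^7/0.922 = 2.1216×10^7 W.
I_in = P_in/V_in = 2.1216×10^7/66000 = 321 A.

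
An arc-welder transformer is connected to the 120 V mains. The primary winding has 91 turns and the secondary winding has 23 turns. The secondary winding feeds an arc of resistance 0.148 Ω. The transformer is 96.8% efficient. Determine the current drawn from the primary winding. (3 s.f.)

V_s = 120 × 23/91 = 30.330 V.
I_s = V_s/R = 30.330/0.148 = 204.93 A.
P_out = V_s I_s = 30.330 × 204.93 = 6215.5 W.
P_in = P_out/η = 6215.5/0.968 = 6420.9 W.
I_p = P_in/V_p = 6420.9/120 = 53.5 A.

I_p ≈ 53.5 A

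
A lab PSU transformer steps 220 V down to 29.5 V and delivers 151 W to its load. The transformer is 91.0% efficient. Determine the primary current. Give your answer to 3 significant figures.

I_p ≈ 0.754 A

P_in = P_out/η = 151/0.910 = 165.93 W.
I_p = P_in/V_p = 165.93/220 = 0.754 A.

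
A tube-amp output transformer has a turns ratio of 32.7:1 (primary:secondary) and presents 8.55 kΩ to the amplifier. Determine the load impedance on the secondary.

Z_s ≈ 8.00 Ω

Z_s = Z_p/(N_p/N_s)² = 8550/32.7² = 8.00 Ω.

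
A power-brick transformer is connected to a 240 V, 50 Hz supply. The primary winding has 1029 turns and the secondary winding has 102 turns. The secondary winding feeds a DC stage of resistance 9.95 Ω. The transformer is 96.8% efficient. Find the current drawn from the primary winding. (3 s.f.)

V_s = 240 × 102/1029 = 23.790 V.
I_s = V_s/R = 23.790/9.95 = 2.3910 A.
P_out = V_s I_s = 23.790 × 2.3910 = 56.881 W.
P_in = P_out/η = 56.881/0.968 = 58.762 W.
I_p = P_in/V_p = 58.762/240 = 0.245 A.

I_p ≈ 0.245 A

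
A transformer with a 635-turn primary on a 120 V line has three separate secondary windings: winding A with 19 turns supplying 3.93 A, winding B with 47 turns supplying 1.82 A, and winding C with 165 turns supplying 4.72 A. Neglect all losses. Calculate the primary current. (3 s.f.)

V_A = 120 × 19/635 = 3.5906 V; V_B = 120 × 47/635 = 8.8819 V; V_C = 120 × 165/635 = 31.181 V.
P_out = V_A I_A + V_B I_B + V_C I_C = 3.5906×3.93 + 8.8819×1.82 + 31.181×4.72 = 14.111 + 16.165 + 147.17 = 177.45 W.
Ideal ⇒ P_in = P_out, so I_p = P_out/V_p = 177.45/120 = 1.48 A.

I_p ≈ 1.48 A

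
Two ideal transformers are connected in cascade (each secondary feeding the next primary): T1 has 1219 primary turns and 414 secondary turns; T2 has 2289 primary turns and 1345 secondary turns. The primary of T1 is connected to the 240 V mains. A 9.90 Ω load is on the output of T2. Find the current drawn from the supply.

I_supply ≈ 0.965 A

After T1: V = 240.00 × 414/1219 = 81.509 V.
After T2: V = 81.509 × 1345/2289 = 47.894 V.
I_load = 47.894/9.90 = 4.8378 A, so P_out = 47.894 × 4.8378 = 231.70 W.
All ideal ⇒ P_in = P_out, so I_supply = 231.70/240 = 0.965 A.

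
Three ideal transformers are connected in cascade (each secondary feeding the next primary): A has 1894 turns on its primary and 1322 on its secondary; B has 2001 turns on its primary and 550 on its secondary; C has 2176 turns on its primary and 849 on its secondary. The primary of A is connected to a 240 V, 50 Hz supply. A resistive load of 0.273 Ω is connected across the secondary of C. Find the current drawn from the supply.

After A: V = 240.00 × 1322/1894 = 167.52 V.
After B: V = 167.52 × 550/2001 = 46.045 V.
After C: V = 46.045 × 849/2176 = 17.965 V.
I_load = 17.965/0.273 = 65.806 A, so P_out = 17.965 × 65.806 = 1182.2 W.
All ideal ⇒ P_in = P_out, so I_supply = 1182.2/240 = 4.93 A.

I_supply ≈ 4.93 A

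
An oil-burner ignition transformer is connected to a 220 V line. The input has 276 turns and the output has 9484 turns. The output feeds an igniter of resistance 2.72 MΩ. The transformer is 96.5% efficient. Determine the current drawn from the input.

I_in ≈ 0.0990 A

V_out = 220 × 9484/276 = 7559.7 V.
I_out = V_out/R = 7559.7/(2.72×10^6) = 0.0027793 A.
P_out = V_out I_out = 7559.7 × 0.0027793 = 21.011 W.
P_in = P_out/η = 21.011/0.965 = 21.773 W.
I_in = P_in/V_in = 21.773/220 = 0.0990 A.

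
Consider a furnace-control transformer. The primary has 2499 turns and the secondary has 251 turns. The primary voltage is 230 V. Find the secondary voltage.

V_s/V_p = N_s/N_p, so V_s = 230 × 251/2499 = 23.1 V.

V_s ≈ 23.1 V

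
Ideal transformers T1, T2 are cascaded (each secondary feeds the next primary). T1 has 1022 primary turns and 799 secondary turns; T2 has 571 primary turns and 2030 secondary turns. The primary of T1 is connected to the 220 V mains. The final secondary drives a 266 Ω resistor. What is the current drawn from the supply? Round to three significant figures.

I_supply ≈ 6.39 A

Secondary of T1: V = 220.00 × 799/1022 = 172.00 V.
Secondary of T2: V = 172.00 × 2030/571 = 611.47 V.
I_load = 611.47/266 = 2.2988 A, so P_out = 611.47 × 2.2988 = 1405.6 W.
All ideal ⇒ P_in = P_out, so I_supply = 1405.6/220 = 6.39 A.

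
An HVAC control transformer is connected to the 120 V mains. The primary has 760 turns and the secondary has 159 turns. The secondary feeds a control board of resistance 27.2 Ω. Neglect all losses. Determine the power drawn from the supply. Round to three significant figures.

P ≈ 23.2 W

V_s = V_p × N_s/N_p = 120 × 159/760 = 25.105 V.
I_s = V_s/R = 25.105/27.2 = 0.92299 A.
I_p = I_s × N_s/N_p = 0.92299 × 159/760 = 0.19310 A.
P = V_p I_p = 120 × 0.19310 = 23.2 W.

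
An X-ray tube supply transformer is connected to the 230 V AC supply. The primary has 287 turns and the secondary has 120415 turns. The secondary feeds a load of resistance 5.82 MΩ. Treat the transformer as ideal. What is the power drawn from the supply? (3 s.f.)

V_s = V_p × N_s/N_p = 230 × 120415/287 = 96500 V.
I_s = V_s/R = 96500/(5.82×10^6) = 0.016581 A.
I_p = I_s × N_s/N_p = 0.016581 × 120415/287 = 6.9567 A.
P = V_p I_p = 230 × 6.9567 = 1600 W.

P ≈ 1600 W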